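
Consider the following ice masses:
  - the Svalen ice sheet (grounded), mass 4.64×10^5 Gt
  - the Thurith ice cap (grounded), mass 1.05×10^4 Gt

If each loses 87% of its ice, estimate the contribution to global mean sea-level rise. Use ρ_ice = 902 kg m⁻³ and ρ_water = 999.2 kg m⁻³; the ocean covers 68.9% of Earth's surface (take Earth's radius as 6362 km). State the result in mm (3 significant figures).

≈ 1180 mm

Svalen: 0.87 × 4.64×10^5 Gt = 4.037×10^17 kg; dividing by ρ_w = 999.2 kg m⁻³ gives 4.040×10^14 m³ of water.
Thurith: 0.87 × 1.05×10^4 Gt = 9.135×10^15 kg; dividing by ρ_w = 999.2 kg m⁻³ gives 9.142×10^12 m³ of water.
Total added water ≈ 4.131×10^14 m³ over 3.50×10^14 m² → Δh = 1.18 m = 1180 mm.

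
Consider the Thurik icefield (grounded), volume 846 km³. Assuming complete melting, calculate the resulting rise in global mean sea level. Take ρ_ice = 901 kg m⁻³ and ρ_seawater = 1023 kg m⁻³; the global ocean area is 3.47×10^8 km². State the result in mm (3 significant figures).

≈ 2.15 mm

Thurik: 846 km³ × (901/1023) = 745.1 km³ of water.
Spread over 3.47×10^14 m² of ocean, Δh = 7.451×10^11 / 3.47×10^14 = 2.15×10^-3 m = 2.15 mm.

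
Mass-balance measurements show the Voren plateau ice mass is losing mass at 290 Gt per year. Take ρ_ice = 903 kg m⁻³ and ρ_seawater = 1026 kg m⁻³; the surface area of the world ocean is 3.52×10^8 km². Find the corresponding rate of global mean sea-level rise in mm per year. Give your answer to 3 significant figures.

ρ_w = 1026 kg m⁻³. Annual water volume added = 290 Gt / ρ_w = 2.900×10^14 kg / 1026 kg m⁻³ = 2.827×10^11 m³.
Δh per year = 2.827×10^11 / 3.52×10^14 = 8.03×10^-4 m = 0.803 mm.

≈ 0.803 mm/yr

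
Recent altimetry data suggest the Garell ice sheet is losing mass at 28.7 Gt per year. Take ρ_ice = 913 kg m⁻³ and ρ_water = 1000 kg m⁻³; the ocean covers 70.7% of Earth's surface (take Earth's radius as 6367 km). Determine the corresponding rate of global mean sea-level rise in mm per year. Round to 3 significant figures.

ρ_w = 1000 kg m⁻³. Annual water volume added = 28.7 Gt / ρ_w = 2.870×10^13 kg / 1000 kg m⁻³ = 2.870×10^10 m³.
Δh per year = 2.870×10^10 / 3.60×10^14 = 7.97×10^-5 m = 0.0797 mm.

≈ 0.0797 mm/yr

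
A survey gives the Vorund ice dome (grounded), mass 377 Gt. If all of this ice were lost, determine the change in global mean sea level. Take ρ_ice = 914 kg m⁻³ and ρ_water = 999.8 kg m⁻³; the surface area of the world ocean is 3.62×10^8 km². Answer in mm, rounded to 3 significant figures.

Vorund: 377 Gt = 3.770×10^14 kg; dividing by ρ_w = 999.8 kg m⁻³ gives 3.771×10^11 m³ of water.
Spread over 3.62×10^14 m² of ocean, Δh = 3.771×10^11 / 3.62×10^14 = 1.04×10^-3 m = 1.04 mm.

≈ 1.04 mm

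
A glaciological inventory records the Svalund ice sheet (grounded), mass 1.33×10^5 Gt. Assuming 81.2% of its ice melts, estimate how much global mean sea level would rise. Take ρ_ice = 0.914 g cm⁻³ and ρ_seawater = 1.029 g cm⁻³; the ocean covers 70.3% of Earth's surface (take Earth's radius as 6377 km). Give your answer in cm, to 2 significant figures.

≈ 29 cm

Svalund: 0.812 × 1.33×10^5 Gt = 1.080×10^17 kg; dividing by ρ_w = 1.029 g cm⁻³ = 1029 kg m⁻³ gives 1.050×10^14 m³ of water.
Spread over 3.59×10^14 m² of ocean, Δh = 1.050×10^14 / 3.59×10^14 = 0.292 m = 29 cm.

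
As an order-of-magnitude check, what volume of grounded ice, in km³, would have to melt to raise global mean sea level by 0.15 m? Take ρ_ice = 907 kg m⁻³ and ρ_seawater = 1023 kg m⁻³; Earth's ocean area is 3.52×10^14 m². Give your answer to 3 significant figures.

Required water volume = Δh × A = 0.15 m × 3.52×10^14 m² = 5.280×10^13 m³ = 5.280×10^4 km³.
Ice volume = water volume × ρ_w/ρ_ice = 5.280×10^4 × 1023/907 = 5.96×10^4 km³.

≈ 5.96×10^4 km³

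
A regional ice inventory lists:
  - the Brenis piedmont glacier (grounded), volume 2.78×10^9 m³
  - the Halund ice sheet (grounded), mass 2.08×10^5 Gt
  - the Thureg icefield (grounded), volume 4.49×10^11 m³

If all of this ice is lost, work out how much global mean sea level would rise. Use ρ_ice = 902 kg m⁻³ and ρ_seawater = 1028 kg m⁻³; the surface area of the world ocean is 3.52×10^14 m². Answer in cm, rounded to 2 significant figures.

Brenis: 2.78×10^9 m³ × (902/1028) = 2.439×10^9 m³ of water.
Halund: 2.08×10^5 Gt = 2.080×10^17 kg; dividing by ρ_w = 1028 kg m⁻³ gives 2.023×10^14 m³ of water.
Thureg: 4.49×10^11 m³ × (902/1028) = 3.940×10^11 m³ of water.
Total added water ≈ 2.027×10^14 m³ over 3.52×10^14 m² → Δh = 0.576 m = 58 cm.

≈ 58 cm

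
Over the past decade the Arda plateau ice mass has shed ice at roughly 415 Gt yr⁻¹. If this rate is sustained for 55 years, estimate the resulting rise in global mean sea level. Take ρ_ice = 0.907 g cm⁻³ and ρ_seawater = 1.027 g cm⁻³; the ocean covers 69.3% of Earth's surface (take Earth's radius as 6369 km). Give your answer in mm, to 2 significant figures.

≈ 63 mm

Total mass lost = 415 Gt/yr × 55 yr = 2.282×10^4 Gt = 2.282×10^16 kg.
ρ_w = 1.027 g cm⁻³ = 1027 kg m⁻³, so water volume = 2.282×10^16 / 1027 = 2.222×10^13 m³.
Δh = 2.222×10^13 / 3.53×10^14 = 0.0629 m = 63 mm.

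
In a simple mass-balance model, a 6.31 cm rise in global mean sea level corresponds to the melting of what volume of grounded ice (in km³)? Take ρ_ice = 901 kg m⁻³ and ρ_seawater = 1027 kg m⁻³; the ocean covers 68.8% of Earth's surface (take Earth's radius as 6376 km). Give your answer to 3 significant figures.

Required water volume = Δh × A = 0.0631 m × 3.51×10^14 m² = 2.218×10^13 m³ = 2.218×10^4 km³.
Ice volume = water volume × ρ_w/ρ_ice = 2.218×10^4 × 1027/901 = 2.53×10^4 km³.

≈ 2.53×10^4 km³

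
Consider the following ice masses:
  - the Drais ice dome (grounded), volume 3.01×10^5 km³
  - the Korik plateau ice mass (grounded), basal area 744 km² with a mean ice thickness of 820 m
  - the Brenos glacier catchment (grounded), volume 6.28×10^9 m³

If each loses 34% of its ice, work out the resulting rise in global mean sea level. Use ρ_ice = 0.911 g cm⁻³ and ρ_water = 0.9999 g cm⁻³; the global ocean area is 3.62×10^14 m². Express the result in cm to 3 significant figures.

≈ 25.8 cm

Drais: 0.34 × 3.01×10^5 km³ × (911/999.9) = 9.324×10^4 km³ of water.
Korik: ice volume = 744 km² × 820 m = 610.1 km³; 0.34 × 610.1 × (911/999.9) = 189.0 km³ of water.
Brenos: 0.34 × 6.28×10^9 m³ × (911/999.9) = 1.945×10^9 m³ of water.
Total added water ≈ 9.343×10^13 m³ over 3.62×10^14 m² → Δh = 0.258 m = 25.8 cm.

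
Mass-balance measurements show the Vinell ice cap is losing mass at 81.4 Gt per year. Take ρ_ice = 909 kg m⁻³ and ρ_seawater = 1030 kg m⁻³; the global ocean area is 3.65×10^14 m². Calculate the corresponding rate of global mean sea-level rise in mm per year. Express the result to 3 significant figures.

ρ_w = 1030 kg m⁻³. Annual water volume added = 81.4 Gt / ρ_w = 8.140×10^13 kg / 1030 kg m⁻³ = 7.903×10^10 m³.
Δh per year = 7.903×10^10 / 3.65×10^14 = 2.17×10^-4 m = 0.217 mm.

≈ 0.217 mm/yr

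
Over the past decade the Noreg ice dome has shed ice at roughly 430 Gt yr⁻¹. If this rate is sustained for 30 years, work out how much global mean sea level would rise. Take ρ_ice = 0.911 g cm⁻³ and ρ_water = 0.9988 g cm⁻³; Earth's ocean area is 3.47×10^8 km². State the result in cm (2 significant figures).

Total mass lost = 430 Gt/yr × 30 yr = 1.290×10^4 Gt = 1.290×10^16 kg.
ρ_w = 0.9988 g cm⁻³ = 998.8 kg m⁻³, so water volume = 1.290×10^16 / 998.8 = 1.292×10^13 m³.
Δh = 1.292×10^13 / 3.47×10^14 = 0.0372 m = 3.7 cm.

≈ 3.7 cm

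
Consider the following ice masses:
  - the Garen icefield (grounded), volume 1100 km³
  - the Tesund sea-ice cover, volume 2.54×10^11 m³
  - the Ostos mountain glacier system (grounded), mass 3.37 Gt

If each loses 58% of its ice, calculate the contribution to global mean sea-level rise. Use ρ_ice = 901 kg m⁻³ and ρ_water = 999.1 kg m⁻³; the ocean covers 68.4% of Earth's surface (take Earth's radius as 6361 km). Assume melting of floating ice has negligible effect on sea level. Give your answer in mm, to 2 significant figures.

Garen: 0.58 × 1100 km³ × (901/999.1) = 575.4 km³ of water.
The Tesund sea-ice cover is floating and already displaces its own weight of water, so its melt adds essentially nothing to sea level.
Ostos: 0.58 × 3.37 Gt = 1.955×10^12 kg; dividing by ρ_w = 999.1 kg m⁻³ gives 1.956×10^9 m³ of water.
Total added water ≈ 5.773×10^11 m³ over 3.48×10^14 m² → Δh = 1.66×10^-3 m = 1.7 mm.

≈ 1.7 mm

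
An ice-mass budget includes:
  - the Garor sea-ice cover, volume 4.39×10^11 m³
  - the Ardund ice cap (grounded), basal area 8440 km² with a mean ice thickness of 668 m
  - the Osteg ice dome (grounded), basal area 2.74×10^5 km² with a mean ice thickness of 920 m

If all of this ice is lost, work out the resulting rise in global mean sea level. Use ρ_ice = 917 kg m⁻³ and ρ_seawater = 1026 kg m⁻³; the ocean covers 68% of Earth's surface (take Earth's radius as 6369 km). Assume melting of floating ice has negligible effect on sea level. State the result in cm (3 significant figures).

The Garor sea-ice cover is floating and already displaces its own weight of water, so its melt adds essentially nothing to sea level.
Ardund: ice volume = 8440 km² × 668 m = 5638 km³; 5638 × (917/1026) = 5039 km³ of water.
Osteg: ice volume = 2.74×10^5 km² × 920 m = 2.521×10^5 km³; 2.521×10^5 × (917/1026) = 2.253×10^5 km³ of water.
Total added water ≈ 2.303×10^14 m³ over 3.47×10^14 m² → Δh = 0.665 m = 66.5 cm.

≈ 66.5 cm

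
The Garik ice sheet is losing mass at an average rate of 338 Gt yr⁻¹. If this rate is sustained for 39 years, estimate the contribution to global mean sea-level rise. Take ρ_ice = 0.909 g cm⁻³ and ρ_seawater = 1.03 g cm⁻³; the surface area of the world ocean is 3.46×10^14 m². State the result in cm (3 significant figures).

Total mass lost = 338 Gt/yr × 39 yr = 1.318×10^4 Gt = 1.318×10^16 kg.
ρ_w = 1.03 g cm⁻³ = 1030 kg m⁻³, so water volume = 1.318×10^16 / 1030 = 1.280×10^13 m³.
Δh = 1.280×10^13 / 3.46×10^14 = 0.0370 m = 3.70 cm.

≈ 3.70 cm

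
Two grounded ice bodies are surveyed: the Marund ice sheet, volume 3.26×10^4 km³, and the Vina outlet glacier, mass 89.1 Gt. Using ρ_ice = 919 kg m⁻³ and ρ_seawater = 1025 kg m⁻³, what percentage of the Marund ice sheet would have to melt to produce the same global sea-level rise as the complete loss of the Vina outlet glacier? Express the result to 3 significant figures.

≈ 0.297 %

Equal sea-level rise means equal mass of meltwater, i.e. equal mass of ice lost.
Ice mass of Vina: 8.910×10^13 kg; ice mass of Marund: 2.996×10^16 kg.
Fraction required = 8.910×10^13 / 2.996×10^16 = 2.97×10^-3 → 0.297 %.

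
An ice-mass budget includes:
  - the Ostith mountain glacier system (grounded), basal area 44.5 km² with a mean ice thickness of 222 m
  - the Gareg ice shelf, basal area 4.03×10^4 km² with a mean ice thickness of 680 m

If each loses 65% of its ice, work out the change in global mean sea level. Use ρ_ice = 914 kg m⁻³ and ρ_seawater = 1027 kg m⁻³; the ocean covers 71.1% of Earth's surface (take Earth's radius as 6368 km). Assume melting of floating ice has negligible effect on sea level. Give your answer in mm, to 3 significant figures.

≈ 0.0158 mm

Ostith: ice volume = 44.5 km² × 222 m = 9.879 km³; 0.65 × 9.879 × (914/1027) = 5.715 km³ of water.
The Gareg ice shelf is floating and already displaces its own weight of water, so its melt adds essentially nothing to sea level.
Total added water ≈ 5.715×10^9 m³ over 3.62×10^14 m² → Δh = 1.58×10^-5 m = 0.0158 mm.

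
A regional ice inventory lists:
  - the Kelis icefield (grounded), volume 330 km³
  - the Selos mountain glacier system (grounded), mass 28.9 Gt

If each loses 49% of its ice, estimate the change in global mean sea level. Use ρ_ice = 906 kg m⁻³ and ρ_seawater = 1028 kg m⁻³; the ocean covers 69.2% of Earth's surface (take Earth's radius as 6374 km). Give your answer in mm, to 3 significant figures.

Kelis: 0.49 × 330 km³ × (906/1028) = 142.5 km³ of water.
Selos: 0.49 × 28.9 Gt = 1.416×10^13 kg; dividing by ρ_w = 1028 kg m⁻³ gives 1.378×10^10 m³ of water.
Total added water ≈ 1.563×10^11 m³ over 3.53×10^14 m² → Δh = 4.42×10^-4 m = 0.442 mm.

≈ 0.442 mm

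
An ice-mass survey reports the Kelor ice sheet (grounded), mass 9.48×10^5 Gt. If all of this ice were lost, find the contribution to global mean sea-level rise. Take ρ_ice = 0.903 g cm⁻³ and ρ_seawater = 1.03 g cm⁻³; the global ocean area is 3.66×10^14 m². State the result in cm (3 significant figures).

Kelor: 9.48×10^5 Gt = 9.480×10^17 kg; dividing by ρ_w = 1.03 g cm⁻³ = 1030 kg m⁻³ gives 9.204×10^14 m³ of water.
Spread over 3.66×10^14 m² of ocean, Δh = 9.204×10^14 / 3.66×10^14 = 2.51 m = 251 cm.

≈ 251 cm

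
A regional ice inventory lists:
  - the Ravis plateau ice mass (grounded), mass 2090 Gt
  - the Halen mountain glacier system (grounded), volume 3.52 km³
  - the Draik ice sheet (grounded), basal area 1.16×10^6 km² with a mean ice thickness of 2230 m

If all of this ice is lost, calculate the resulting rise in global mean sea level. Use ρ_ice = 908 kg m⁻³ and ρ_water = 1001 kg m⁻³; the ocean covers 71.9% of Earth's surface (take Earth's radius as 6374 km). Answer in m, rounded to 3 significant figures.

≈ 6.40 m

Ravis: 2090 Gt = 2.090×10^15 kg; dividing by ρ_w = 1001 kg m⁻³ gives 2.088×10^12 m³ of water.
Halen: 3.52 km³ × (908/1001) = 3.193 km³ of water.
Draik: ice volume = 1.16×10^6 km² × 2230 m = 2.587×10^6 km³; 2.587×10^6 × (908/1001) = 2.346×10^6 km³ of water.
Total added water ≈ 2.349×10^15 m³ over 3.67×10^14 m² → Δh = 6.40 m.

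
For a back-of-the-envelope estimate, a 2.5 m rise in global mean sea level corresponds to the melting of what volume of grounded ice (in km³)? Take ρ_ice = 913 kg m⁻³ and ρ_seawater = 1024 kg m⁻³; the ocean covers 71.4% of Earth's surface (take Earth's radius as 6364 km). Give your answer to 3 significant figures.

≈ 1.02×10^6 km³

Required water volume = Δh × A = 2.5 m × 3.63×10^14 m² = 9.085×10^14 m³ = 9.085×10^5 km³.
Ice volume = water volume × ρ_w/ρ_ice = 9.085×10^5 × 1024/913 = 1.02×10^6 km³.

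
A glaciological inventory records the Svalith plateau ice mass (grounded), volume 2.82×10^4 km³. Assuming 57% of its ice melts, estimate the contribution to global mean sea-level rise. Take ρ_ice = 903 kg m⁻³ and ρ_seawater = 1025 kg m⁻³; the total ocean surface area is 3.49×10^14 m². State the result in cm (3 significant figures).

≈ 4.06 cm

Svalith: 0.57 × 2.82×10^4 km³ × (903/1025) = 1.416×10^4 km³ of water.
Spread over 3.49×10^14 m² of ocean, Δh = 1.416×10^13 / 3.49×10^14 = 0.0406 m = 4.06 cm.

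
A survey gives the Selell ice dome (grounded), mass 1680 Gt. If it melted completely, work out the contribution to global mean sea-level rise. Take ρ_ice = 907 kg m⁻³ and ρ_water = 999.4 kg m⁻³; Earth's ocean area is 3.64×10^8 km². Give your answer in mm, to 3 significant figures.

≈ 4.62 mm

Selell: 1680 Gt = 1.680×10^15 kg; dividing by ρ_w = 999.4 kg m⁻³ gives 1.681×10^12 m³ of water.
Spread over 3.64×10^14 m² of ocean, Δh = 1.681×10^12 / 3.64×10^14 = 4.62×10^-3 m = 4.62 mm.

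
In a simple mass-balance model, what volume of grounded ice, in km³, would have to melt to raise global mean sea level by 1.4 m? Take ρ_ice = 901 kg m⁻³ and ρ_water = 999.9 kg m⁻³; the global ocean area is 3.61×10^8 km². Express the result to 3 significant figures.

Required water volume = Δh × A = 1.4 m × 3.61×10^14 m² = 5.054×10^14 m³ = 5.054×10^5 km³.
Ice volume = water volume × ρ_w/ρ_ice = 5.054×10^5 × 999.9/901 = 5.61×10^5 km³.

≈ 5.61×10^5 km³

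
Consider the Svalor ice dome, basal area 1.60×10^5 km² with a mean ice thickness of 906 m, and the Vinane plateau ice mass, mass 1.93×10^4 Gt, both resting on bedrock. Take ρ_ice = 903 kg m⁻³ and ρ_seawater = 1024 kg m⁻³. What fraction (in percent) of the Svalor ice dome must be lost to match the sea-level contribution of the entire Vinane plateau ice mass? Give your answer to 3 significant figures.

≈ 14.7 %

Equal sea-level rise means equal mass of meltwater, i.e. equal mass of ice lost.
Ice mass of Vinane: 1.930×10^16 kg; ice mass of Svalor: 1.309×10^17 kg.
Fraction required = 1.930×10^16 / 1.309×10^17 = 0.147 → 14.7 %.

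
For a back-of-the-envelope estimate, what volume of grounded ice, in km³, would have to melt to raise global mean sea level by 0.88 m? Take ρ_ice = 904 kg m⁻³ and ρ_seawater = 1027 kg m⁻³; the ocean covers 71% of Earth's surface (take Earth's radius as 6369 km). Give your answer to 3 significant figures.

Required water volume = Δh × A = 0.88 m × 3.62×10^14 m² = 3.185×10^14 m³ = 3.185×10^5 km³.
Ice volume = water volume × ρ_w/ρ_ice = 3.185×10^5 × 1027/904 = 3.62×10^5 km³.

≈ 3.62×10^5 km³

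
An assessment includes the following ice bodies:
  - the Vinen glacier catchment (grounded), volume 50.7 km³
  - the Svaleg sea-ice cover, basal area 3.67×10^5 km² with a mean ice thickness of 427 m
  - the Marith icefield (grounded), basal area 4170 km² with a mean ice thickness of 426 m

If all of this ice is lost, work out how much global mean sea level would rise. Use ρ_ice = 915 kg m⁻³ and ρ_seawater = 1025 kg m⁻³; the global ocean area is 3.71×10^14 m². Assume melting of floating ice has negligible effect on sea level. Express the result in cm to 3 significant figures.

≈ 0.440 cm

Vinen: 50.7 km³ × (915/1025) = 45.26 km³ of water.
The Svaleg sea-ice cover is floating and already displaces its own weight of water, so its melt adds essentially nothing to sea level.
Marith: ice volume = 4170 km² × 426 m = 1776 km³; 1776 × (915/1025) = 1586 km³ of water.
Total added water ≈ 1.631×10^12 m³ over 3.71×10^14 m² → Δh = 4.40×10^-3 m = 0.440 cm.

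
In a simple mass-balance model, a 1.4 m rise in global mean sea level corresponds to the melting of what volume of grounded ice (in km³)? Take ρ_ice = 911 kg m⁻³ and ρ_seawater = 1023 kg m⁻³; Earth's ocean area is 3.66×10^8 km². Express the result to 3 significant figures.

Required water volume = Δh × A = 1.4 m × 3.66×10^14 m² = 5.124×10^14 m³ = 5.124×10^5 km³.
Ice volume = water volume × ρ_w/ρ_ice = 5.124×10^5 × 1023/911 = 5.75×10^5 km³.

≈ 5.75×10^5 km³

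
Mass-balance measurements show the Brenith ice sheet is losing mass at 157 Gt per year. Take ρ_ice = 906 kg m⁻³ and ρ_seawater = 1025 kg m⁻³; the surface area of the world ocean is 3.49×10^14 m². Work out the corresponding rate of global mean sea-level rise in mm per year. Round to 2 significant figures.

≈ 0.44 mm/yr

ρ_w = 1025 kg m⁻³. Annual water volume added = 157 Gt / ρ_w = 1.570×10^14 kg / 1025 kg m⁻³ = 1.532×10^11 m³.
Δh per year = 1.532×10^11 / 3.49×10^14 = 4.39×10^-4 m = 0.44 mm.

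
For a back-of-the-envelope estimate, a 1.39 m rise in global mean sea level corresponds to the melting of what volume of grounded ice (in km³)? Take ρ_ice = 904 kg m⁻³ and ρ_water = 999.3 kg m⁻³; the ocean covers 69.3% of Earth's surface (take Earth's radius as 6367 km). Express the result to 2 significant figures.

Required water volume = Δh × A = 1.39 m × 3.53×10^14 m² = 4.907×10^14 m³ = 4.907×10^5 km³.
Ice volume = water volume × ρ_w/ρ_ice = 4.907×10^5 × 999.3/904 = 5.4×10^5 km³.

≈ 5.4×10^5 km³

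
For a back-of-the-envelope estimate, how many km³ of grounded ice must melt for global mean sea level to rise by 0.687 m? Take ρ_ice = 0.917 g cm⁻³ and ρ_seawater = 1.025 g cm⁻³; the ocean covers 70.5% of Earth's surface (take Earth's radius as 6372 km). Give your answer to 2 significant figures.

≈ 2.8×10^5 km³

Required water volume = Δh × A = 0.687 m × 3.60×10^14 m² = 2.471×10^14 m³ = 2.471×10^5 km³.
Ice volume = water volume × ρ_w/ρ_ice = 2.471×10^5 × 1025/917 = 2.8×10^5 km³.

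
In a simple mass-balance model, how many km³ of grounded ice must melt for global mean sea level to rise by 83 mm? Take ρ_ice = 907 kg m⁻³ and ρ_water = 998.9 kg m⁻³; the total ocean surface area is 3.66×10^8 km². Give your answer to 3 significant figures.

Required water volume = Δh × A = 0.083 m × 3.66×10^14 m² = 3.038×10^13 m³ = 3.038×10^4 km³.
Ice volume = water volume × ρ_w/ρ_ice = 3.038×10^4 × 998.9/907 = 3.35×10^4 km³.

≈ 3.35×10^4 km³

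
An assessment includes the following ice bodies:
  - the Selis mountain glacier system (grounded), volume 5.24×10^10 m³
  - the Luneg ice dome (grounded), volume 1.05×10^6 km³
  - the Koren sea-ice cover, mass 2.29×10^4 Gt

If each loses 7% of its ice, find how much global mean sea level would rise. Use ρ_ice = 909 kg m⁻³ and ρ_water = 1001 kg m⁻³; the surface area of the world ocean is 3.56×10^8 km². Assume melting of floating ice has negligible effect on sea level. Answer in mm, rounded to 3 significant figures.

≈ 187 mm

Selis: 0.07 × 5.24×10^10 m³ × (909/1001) = 3.331×10^9 m³ of water.
Luneg: 0.07 × 1.05×10^6 km³ × (909/1001) = 6.674×10^4 km³ of water.
The Koren sea-ice cover is floating and already displaces its own weight of water, so its melt adds essentially nothing to sea level.
Total added water ≈ 6.675×10^13 m³ over 3.56×10^14 m² → Δh = 0.187 m = 187 mm.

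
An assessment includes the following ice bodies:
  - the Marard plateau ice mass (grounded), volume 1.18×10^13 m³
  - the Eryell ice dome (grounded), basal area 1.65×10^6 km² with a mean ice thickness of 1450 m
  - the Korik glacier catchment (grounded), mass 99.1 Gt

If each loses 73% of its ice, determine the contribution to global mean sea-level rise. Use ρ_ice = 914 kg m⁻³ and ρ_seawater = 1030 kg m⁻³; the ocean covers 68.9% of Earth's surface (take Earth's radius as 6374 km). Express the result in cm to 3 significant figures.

Marard: 0.73 × 1.18×10^13 m³ × (914/1030) = 7.644×10^12 m³ of water.
Eryell: ice volume = 1.65×10^6 km² × 1450 m = 2.392×10^6 km³; 0.73 × 2.392×10^6 × (914/1030) = 1.550×10^6 km³ of water.
Korik: 0.73 × 99.1 Gt = 7.234×10^13 kg; dividing by ρ_w = 1030 kg m⁻³ gives 7.024×10^10 m³ of water.
Total added water ≈ 1.558×10^15 m³ over 3.52×10^14 m² → Δh = 4.43 m = 443 cm.

≈ 443 cm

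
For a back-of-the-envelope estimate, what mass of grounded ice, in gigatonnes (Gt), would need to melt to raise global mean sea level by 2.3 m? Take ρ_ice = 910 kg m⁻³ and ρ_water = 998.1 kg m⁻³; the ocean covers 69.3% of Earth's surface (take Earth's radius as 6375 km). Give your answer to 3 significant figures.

≈ 8.12×10^5 Gt

Required water volume = Δh × A = 2.3 m × 3.54×10^14 m² = 8.140×10^14 m³.
ρ_w = 998.1 kg m⁻³, so the mass of water = 8.140×10^14 m³ × 998.1 kg m⁻³ = 8.125×10^17 kg = 8.12×10^5 Gt (and the same mass of ice, by conservation).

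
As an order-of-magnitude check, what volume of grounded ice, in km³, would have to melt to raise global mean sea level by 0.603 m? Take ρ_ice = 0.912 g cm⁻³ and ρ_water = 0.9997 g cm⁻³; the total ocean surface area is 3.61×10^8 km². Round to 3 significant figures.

Required water volume = Δh × A = 0.603 m × 3.61×10^14 m² = 2.177×10^14 m³ = 2.177×10^5 km³.
Ice volume = water volume × ρ_w/ρ_ice = 2.177×10^5 × 999.7/912 = 2.39×10^5 km³.

≈ 2.39×10^5 km³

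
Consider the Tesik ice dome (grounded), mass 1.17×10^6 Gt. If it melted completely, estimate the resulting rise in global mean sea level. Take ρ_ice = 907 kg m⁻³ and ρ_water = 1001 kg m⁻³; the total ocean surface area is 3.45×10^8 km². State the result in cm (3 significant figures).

≈ 339 cm

Tesik: 1.17×10^6 Gt = 1.170×10^18 kg; dividing by ρ_w = 1001 kg m⁻³ gives 1.169×10^15 m³ of water.
Spread over 3.45×10^14 m² of ocean, Δh = 1.169×10^15 / 3.45×10^14 = 3.39 m = 339 cm.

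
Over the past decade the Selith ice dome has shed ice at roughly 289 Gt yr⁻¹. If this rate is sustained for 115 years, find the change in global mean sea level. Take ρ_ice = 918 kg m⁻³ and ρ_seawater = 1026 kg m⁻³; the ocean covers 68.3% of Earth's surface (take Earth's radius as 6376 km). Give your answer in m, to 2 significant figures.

Total mass lost = 289 Gt/yr × 115 yr = 3.324×10^4 Gt = 3.324×10^16 kg.
ρ_w = 1026 kg m⁻³, so water volume = 3.324×10^16 / 1026 = 3.239×10^13 m³.
Δh = 3.239×10^13 / 3.49×10^14 = 0.0928 m.

≈ 0.093 m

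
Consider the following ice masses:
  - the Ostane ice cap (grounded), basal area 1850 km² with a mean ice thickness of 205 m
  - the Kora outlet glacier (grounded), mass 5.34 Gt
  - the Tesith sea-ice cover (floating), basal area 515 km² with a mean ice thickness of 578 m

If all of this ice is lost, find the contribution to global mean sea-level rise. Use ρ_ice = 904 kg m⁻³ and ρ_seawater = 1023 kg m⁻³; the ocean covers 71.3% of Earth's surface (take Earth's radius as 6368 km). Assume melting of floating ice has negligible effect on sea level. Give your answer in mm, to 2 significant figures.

≈ 0.94 mm

Ostane: ice volume = 1850 km² × 205 m = 379.2 km³; 379.2 × (904/1023) = 335.1 km³ of water.
Kora: 5.34 Gt = 5.340×10^12 kg; dividing by ρ_w = 1023 kg m⁻³ gives 5.220×10^9 m³ of water.
The Tesith sea-ice cover is floating and already displaces its own weight of water, so its melt adds essentially nothing to sea level.
Total added water ≈ 3.404×10^11 m³ over 3.63×10^14 m² → Δh = 9.37×10^-4 m = 0.94 mm.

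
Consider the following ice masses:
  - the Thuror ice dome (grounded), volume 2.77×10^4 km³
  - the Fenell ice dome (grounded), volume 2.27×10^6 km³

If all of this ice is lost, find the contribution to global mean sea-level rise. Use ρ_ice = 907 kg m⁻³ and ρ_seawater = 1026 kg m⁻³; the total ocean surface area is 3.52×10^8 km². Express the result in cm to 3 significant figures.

Thuror: 2.77×10^4 km³ × (907/1026) = 2.449×10^4 km³ of water.
Fenell: 2.27×10^6 km³ × (907/1026) = 2.007×10^6 km³ of water.
Total added water ≈ 2.031×10^15 m³ over 3.52×10^14 m² → Δh = 5.77 m = 577 cm.

≈ 577 cm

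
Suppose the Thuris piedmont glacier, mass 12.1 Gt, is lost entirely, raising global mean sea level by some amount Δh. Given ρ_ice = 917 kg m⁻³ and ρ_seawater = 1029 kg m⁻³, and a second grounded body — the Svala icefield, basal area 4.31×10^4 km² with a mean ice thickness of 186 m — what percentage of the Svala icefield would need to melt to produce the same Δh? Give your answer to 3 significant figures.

Equal sea-level rise means equal mass of meltwater, i.e. equal mass of ice lost.
Ice mass of Thuris: 1.210×10^13 kg; ice mass of Svala: 7.351×10^15 kg.
Fraction required = 1.210×10^13 / 7.351×10^15 = 1.65×10^-3 → 0.165 %.

≈ 0.165 %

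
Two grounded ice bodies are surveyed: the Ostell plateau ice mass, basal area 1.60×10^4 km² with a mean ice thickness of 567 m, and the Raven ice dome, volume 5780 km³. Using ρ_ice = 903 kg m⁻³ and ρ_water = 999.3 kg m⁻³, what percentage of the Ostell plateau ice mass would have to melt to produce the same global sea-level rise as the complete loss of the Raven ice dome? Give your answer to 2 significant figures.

≈ 64 %

Equal sea-level rise means equal mass of meltwater, i.e. equal mass of ice lost.
Ice mass of Raven: 5.219×10^15 kg; ice mass of Ostell: 8.192×10^15 kg.
Fraction required = 5.219×10^15 / 8.192×10^15 = 0.637 → 64 %.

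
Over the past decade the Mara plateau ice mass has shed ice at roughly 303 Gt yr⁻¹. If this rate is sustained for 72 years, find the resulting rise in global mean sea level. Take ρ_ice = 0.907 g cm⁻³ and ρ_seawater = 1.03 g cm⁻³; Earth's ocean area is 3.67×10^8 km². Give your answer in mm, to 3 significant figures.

≈ 57.7 mm

Total mass lost = 303 Gt/yr × 72 yr = 2.182×10^4 Gt = 2.182×10^16 kg.
ρ_w = 1.03 g cm⁻³ = 1030 kg m⁻³, so water volume = 2.182×10^16 / 1030 = 2.118×10^13 m³.
Δh = 2.118×10^13 / 3.67×10^14 = 0.0577 m = 57.7 mm.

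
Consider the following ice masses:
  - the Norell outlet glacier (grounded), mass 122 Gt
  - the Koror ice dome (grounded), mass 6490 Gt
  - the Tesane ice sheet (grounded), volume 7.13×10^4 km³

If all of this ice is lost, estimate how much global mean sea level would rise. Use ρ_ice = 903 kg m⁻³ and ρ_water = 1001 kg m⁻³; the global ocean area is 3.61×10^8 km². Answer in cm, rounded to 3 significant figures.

Norell: 122 Gt = 1.220×10^14 kg; dividing by ρ_w = 1001 kg m⁻³ gives 1.219×10^11 m³ of water.
Koror: 6490 Gt = 6.490×10^15 kg; dividing by ρ_w = 1001 kg m⁻³ gives 6.484×10^12 m³ of water.
Tesane: 7.13×10^4 km³ × (903/1001) = 6.432×10^4 km³ of water.
Total added water ≈ 7.092×10^13 m³ over 3.61×10^14 m² → Δh = 0.196 m = 19.6 cm.

≈ 19.6 cm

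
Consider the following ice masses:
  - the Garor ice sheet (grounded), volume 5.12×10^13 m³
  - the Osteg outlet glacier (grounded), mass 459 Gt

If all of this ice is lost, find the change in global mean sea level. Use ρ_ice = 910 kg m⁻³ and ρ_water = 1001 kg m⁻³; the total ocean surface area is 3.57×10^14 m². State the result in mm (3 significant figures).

Garor: 5.12×10^13 m³ × (910/1001) = 4.655×10^13 m³ of water.
Osteg: 459 Gt = 4.590×10^14 kg; dividing by ρ_w = 1001 kg m⁻³ gives 4.585×10^11 m³ of water.
Total added water ≈ 4.700×10^13 m³ over 3.57×10^14 m² → Δh = 0.132 m = 132 mm.

≈ 132 mm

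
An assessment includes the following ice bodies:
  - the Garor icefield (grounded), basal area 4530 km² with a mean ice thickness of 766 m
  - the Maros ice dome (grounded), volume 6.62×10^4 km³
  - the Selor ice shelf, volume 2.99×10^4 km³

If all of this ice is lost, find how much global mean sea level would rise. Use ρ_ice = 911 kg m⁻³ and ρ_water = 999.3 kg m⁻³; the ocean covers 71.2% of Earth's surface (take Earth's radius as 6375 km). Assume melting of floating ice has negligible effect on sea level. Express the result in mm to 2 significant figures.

Garor: ice volume = 4530 km² × 766 m = 3470 km³; 3470 × (911/999.3) = 3163 km³ of water.
Maros: 6.62×10^4 km³ × (911/999.3) = 6.035×10^4 km³ of water.
The Selor ice shelf is floating and already displaces its own weight of water, so its melt adds essentially nothing to sea level.
Total added water ≈ 6.351×10^13 m³ over 3.64×10^14 m² → Δh = 0.175 m = 170 mm.

≈ 170 mm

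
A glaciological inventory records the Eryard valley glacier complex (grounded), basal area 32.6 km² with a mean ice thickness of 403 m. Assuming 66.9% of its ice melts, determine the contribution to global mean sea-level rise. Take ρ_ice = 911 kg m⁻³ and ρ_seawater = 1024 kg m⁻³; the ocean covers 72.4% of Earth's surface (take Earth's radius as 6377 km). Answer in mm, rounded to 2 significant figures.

Eryard: ice volume = 32.6 km² × 403 m = 13.14 km³; 0.669 × 13.14 × (911/1024) = 7.819 km³ of water.
Spread over 3.70×10^14 m² of ocean, Δh = 7.819×10^9 / 3.70×10^14 = 2.11×10^-5 m = 0.021 mm.

≈ 0.021 mm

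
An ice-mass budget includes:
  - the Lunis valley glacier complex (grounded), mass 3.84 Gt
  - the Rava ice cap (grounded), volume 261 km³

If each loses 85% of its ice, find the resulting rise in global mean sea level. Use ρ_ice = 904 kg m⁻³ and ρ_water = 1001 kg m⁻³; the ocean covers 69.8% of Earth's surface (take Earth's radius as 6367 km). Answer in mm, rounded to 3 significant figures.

Lunis: 0.85 × 3.84 Gt = 3.264×10^12 kg; dividing by ρ_w = 1001 kg m⁻³ gives 3.261×10^9 m³ of water.
Rava: 0.85 × 261 km³ × (904/1001) = 200.4 km³ of water.
Total added water ≈ 2.036×10^11 m³ over 3.56×10^14 m² → Δh = 5.73×10^-4 m = 0.573 mm.

≈ 0.573 mm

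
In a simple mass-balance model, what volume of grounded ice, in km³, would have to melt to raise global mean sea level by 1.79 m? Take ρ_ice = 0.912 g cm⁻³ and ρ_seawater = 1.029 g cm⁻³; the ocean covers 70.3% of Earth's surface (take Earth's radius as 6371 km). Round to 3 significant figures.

Required water volume = Δh × A = 1.79 m × 3.59×10^14 m² = 6.418×10^14 m³ = 6.418×10^5 km³.
Ice volume = water volume × ρ_w/ρ_ice = 6.418×10^5 × 1029/912 = 7.24×10^5 km³.

≈ 7.24×10^5 km³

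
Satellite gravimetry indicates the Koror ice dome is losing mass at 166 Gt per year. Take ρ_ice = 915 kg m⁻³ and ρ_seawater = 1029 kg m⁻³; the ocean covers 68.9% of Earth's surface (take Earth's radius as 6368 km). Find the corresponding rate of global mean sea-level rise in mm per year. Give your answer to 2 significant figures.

ρ_w = 1029 kg m⁻³. Annual water volume added = 166 Gt / ρ_w = 1.660×10^14 kg / 1029 kg m⁻³ = 1.613×10^11 m³.
Δh per year = 1.613×10^11 / 3.51×10^14 = 4.59×10^-4 m = 0.46 mm.

≈ 0.46 mm/yr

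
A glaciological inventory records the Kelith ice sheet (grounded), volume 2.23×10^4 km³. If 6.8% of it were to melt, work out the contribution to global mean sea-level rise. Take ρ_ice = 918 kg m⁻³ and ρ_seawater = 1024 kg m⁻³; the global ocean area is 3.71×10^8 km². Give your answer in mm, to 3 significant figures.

Kelith: 0.068 × 2.23×10^4 km³ × (918/1024) = 1359 km³ of water.
Spread over 3.71×10^14 m² of ocean, Δh = 1.359×10^12 / 3.71×10^14 = 3.66×10^-3 m = 3.66 mm.

≈ 3.66 mm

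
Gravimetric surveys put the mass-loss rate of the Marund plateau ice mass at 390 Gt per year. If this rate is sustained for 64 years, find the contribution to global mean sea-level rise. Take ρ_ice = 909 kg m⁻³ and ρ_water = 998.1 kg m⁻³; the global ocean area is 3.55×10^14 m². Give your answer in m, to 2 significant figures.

Total mass lost = 390 Gt/yr × 64 yr = 2.496×10^4 Gt = 2.496×10^16 kg.
ρ_w = 998.1 kg m⁻³, so water volume = 2.496×10^16 / 998.1 = 2.501×10^13 m³.
Δh = 2.501×10^13 / 3.55×10^14 = 0.0704 m.

≈ 0.070 m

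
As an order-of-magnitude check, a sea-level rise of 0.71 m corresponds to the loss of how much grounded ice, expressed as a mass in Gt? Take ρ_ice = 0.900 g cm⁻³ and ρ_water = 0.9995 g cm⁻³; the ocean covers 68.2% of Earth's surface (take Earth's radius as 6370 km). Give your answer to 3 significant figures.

Required water volume = Δh × A = 0.71 m × 3.48×10^14 m² = 2.469×10^14 m³.
ρ_w = 0.9995 g cm⁻³ = 999.5 kg m⁻³, so the mass of water = 2.469×10^14 m³ × 999.5 kg m⁻³ = 2.468×10^17 kg = 2.47×10^5 Gt (and the same mass of ice, by conservation).

≈ 2.47×10^5 Gt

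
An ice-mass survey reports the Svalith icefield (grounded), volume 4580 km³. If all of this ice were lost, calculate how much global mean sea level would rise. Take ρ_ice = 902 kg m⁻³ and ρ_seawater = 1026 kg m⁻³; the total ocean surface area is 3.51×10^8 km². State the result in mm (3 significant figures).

≈ 11.5 mm

Svalith: 4580 km³ × (902/1026) = 4026 km³ of water.
Spread over 3.51×10^14 m² of ocean, Δh = 4.026×10^12 / 3.51×10^14 = 0.0115 m = 11.5 mm.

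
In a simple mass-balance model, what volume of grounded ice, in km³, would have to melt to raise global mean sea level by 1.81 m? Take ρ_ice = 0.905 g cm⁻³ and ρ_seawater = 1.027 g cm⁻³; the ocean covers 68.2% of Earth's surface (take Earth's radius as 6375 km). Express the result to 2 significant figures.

Required water volume = Δh × A = 1.81 m × 3.48×10^14 m² = 6.304×10^14 m³ = 6.304×10^5 km³.
Ice volume = water volume × ρ_w/ρ_ice = 6.304×10^5 × 1027/905 = 7.2×10^5 km³.

≈ 7.2×10^5 km³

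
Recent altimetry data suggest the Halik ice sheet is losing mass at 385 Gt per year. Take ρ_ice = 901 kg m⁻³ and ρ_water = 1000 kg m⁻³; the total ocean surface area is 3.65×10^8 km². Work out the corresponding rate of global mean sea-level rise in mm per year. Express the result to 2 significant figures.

ρ_w = 1000 kg m⁻³. Annual water volume added = 385 Gt / ρ_w = 3.850×10^14 kg / 1000 kg m⁻³ = 3.850×10^11 m³.
Δh per year = 3.850×10^11 / 3.65×10^14 = 1.05×10^-3 m = 1.1 mm.

≈ 1.1 mm/yr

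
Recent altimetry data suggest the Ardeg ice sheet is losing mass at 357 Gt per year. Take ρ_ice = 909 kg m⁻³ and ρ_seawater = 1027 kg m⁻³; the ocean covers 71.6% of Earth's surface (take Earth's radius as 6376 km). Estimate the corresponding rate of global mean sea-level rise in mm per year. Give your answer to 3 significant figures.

ρ_w = 1027 kg m⁻³. Annual water volume added = 357 Gt / ρ_w = 3.570×10^14 kg / 1027 kg m⁻³ = 3.476×10^11 m³.
Δh per year = 3.476×10^11 / 3.66×10^14 = 9.50×10^-4 m = 0.950 mm.

≈ 0.950 mm/yr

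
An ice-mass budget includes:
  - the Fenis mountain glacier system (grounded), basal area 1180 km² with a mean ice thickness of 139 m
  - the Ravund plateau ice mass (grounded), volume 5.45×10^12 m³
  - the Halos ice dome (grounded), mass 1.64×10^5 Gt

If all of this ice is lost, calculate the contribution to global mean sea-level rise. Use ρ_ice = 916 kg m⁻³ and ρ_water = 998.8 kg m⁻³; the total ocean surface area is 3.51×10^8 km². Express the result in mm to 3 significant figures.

Fenis: ice volume = 1180 km² × 139 m = 164.0 km³; 164.0 × (916/998.8) = 150.4 km³ of water.
Ravund: 5.45×10^12 m³ × (916/998.8) = 4.998×10^12 m³ of water.
Halos: 1.64×10^5 Gt = 1.640×10^17 kg; dividing by ρ_w = 998.8 kg m⁻³ gives 1.642×10^14 m³ of water.
Total added water ≈ 1.693×10^14 m³ over 3.51×10^14 m² → Δh = 0.482 m = 482 mm.

≈ 482 mm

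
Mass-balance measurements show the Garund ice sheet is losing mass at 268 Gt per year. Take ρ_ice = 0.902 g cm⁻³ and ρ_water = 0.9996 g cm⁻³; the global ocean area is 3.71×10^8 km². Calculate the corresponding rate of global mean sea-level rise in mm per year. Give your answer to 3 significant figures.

≈ 0.723 mm/yr

ρ_w = 0.9996 g cm⁻³ = 999.6 kg m⁻³. Annual water volume added = 268 Gt / ρ_w = 2.680×10^14 kg / 999.6 kg m⁻³ = 2.681×10^11 m³.
Δh per year = 2.681×10^11 / 3.71×10^14 = 7.23×10^-4 m = 0.723 mm.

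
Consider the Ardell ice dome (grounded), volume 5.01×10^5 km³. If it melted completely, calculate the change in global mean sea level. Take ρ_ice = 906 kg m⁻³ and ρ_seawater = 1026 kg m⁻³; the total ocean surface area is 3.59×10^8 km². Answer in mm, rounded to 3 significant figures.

Ardell: 5.01×10^5 km³ × (906/1026) = 4.424×10^5 km³ of water.
Spread over 3.59×10^14 m² of ocean, Δh = 4.424×10^14 / 3.59×10^14 = 1.23 m = 1230 mm.

≈ 1230 mm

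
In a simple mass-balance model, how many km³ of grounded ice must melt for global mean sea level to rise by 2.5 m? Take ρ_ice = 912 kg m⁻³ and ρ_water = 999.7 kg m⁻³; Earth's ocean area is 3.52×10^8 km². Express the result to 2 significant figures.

Required water volume = Δh × A = 2.5 m × 3.52×10^14 m² = 8.800×10^14 m³ = 8.800×10^5 km³.
Ice volume = water volume × ρ_w/ρ_ice = 8.800×10^5 × 999.7/912 = 9.6×10^5 km³.

≈ 9.6×10^5 km³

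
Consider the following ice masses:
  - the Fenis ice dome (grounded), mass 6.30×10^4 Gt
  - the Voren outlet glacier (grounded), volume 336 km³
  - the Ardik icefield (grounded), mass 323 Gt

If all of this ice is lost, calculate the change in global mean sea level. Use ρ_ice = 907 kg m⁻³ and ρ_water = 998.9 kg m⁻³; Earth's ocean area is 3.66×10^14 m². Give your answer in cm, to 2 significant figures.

≈ 17 cm

Fenis: 6.30×10^4 Gt = 6.300×10^16 kg; dividing by ρ_w = 998.9 kg m⁻³ gives 6.307×10^13 m³ of water.
Voren: 336 km³ × (907/998.9) = 305.1 km³ of water.
Ardik: 323 Gt = 3.230×10^14 kg; dividing by ρ_w = 998.9 kg m⁻³ gives 3.234×10^11 m³ of water.
Total added water ≈ 6.370×10^13 m³ over 3.66×10^14 m² → Δh = 0.174 m = 17 cm.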